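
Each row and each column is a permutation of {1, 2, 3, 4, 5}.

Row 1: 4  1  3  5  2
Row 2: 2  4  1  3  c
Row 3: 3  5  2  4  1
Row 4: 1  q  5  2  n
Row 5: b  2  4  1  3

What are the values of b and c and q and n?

Cell (4,2): column 2 already has {1, 2, 4, 5} → 3.
At (row 5, col 1): row 5 already has {1, 2, 3, 4}, so the value is 5.
Cell (4,5): row 4 already has {1, 2, 3, 5} → 4.
Cell (2,5): row 2 already has {1, 2, 3, 4} → 5.

b = 5, c = 5, q = 3, n = 4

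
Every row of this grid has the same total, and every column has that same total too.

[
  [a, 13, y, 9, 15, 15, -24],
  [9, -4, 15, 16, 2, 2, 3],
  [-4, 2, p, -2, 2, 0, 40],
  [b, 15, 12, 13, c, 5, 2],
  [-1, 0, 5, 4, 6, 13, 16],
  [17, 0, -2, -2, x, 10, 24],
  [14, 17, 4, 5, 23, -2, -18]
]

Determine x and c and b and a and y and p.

x = -4, c = -1, b = -3, a = 11, y = 4, p = 5

Rows 2 and 5 both sum to 43, so that's the common total.
The known cells in row 6 total 47, leaving 43 − 47 = -4 for the blank.
The known cells in column 5 total 44, leaving 43 − 44 = -1 for the blank.
The known cells in row 4 total 46, leaving 43 − 46 = -3 for the blank.
The known cells in column 1 total 32, leaving 43 − 32 = 11 for the blank.
The known cells in row 1 total 39, leaving 43 − 39 = 4 for the blank.
The known cells in row 3 total 38, leaving 43 − 38 = 5 for the blank.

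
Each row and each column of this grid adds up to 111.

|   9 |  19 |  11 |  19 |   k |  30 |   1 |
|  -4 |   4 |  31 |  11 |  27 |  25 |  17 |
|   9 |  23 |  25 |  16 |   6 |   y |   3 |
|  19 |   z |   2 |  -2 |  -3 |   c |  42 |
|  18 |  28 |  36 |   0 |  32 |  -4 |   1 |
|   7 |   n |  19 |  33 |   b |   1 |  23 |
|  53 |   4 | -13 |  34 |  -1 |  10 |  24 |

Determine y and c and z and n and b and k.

Row 1: 9 + 19 + 11 + 19 + 30 + 1 = 89, so its missing entry is 111 − 89 = 22.
Column 5: 22 + 27 + 6 − 3 + 32 − 1 = 83, so its missing entry is 111 − 83 = 28.
Row 6: 7 + 19 + 33 + 28 + 1 + 23 = 111, so its missing entry is 111 − 111 = 0.
Column 2: 19 + 4 + 23 + 28 + 0 + 4 = 78, so its missing entry is 111 − 78 = 33.
Row 3: 9 + 23 + 25 + 16 + 6 + 3 = 82, so its missing entry is 111 − 82 = 29.
Row 4: 19 + 33 + 2 − 2 − 3 + 42 = 91, so its missing entry is 111 − 91 = 20.

y = 29, c = 20, z = 33, n = 0, b = 28, k = 22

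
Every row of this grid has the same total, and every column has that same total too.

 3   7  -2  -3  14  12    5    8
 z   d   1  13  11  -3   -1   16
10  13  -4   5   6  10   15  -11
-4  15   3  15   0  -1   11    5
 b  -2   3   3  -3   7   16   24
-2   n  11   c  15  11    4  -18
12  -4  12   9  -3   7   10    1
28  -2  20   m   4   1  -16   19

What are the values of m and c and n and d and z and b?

m = -10, c = 12, n = 11, d = 6, z = 1, b = -4

Rows 1 and 3 both sum to 44, so that's the common total.
Row 5 has -2 + 3 + 3 − 3 + 7 + 16 + 24 = 48; the blank must be 44 − 48 = -4.
Row 8 has 28 − 2 + 20 + 4 + 1 − 16 + 19 = 54; the blank must be 44 − 54 = -10.
Column 1 has 3 + 10 − 4 − 4 − 2 + 12 + 28 = 43; the blank must be 44 − 43 = 1.
Row 2 has 1 + 1 + 13 + 11 − 3 − 1 + 16 = 38; the blank must be 44 − 38 = 6.
Column 2 has 7 + 6 + 13 + 15 − 2 − 4 − 2 = 33; the blank must be 44 − 33 = 11.
Row 6 has -2 + 11 + 11 + 15 + 11 + 4 − 18 = 32; the blank must be 44 − 32 = 12.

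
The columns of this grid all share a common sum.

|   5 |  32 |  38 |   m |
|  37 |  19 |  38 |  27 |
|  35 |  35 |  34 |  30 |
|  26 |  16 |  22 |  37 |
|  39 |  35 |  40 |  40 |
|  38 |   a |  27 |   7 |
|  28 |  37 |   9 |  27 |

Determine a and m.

a = 34, m = 40

The complete columns each total 208.
Column 2 is missing 208 − 174 = 34 (since 32 + 19 + 35 + 16 + 35 + 37 = 174).
Column 4 is missing 208 − 168 = 40 (since 27 + 30 + 37 + 40 + 7 + 27 = 168).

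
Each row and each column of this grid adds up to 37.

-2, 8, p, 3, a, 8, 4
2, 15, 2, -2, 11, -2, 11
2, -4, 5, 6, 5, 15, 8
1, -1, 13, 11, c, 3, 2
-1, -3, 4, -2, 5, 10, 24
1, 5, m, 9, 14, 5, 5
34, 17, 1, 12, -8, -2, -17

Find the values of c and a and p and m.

c = 8, a = 2, p = 14, m = -2

Row 4: 1 − 1 + 13 + 11 + 3 + 2 = 29, so its missing entry is 37 − 29 = 8.
Column 5: 11 + 5 + 8 + 5 + 14 − 8 = 35, so its missing entry is 37 − 35 = 2.
Row 1: -2 + 8 + 3 + 2 + 8 + 4 = 23, so its missing entry is 37 − 23 = 14.
Row 6: 1 + 5 + 9 + 14 + 5 + 5 = 39, so its missing entry is 37 − 39 = -2.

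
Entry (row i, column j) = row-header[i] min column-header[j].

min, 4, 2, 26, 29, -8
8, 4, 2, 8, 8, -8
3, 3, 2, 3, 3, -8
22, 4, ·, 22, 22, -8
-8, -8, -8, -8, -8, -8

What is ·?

min(22, 2) = 2.

2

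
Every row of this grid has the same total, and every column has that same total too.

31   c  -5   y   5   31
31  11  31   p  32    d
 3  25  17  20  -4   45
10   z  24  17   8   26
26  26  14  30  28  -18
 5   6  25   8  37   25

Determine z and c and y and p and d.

Rows 3 and 5 both sum to 106, so that's the common total.
Column 6: 31 + 45 + 26 − 18 + 25 = 109, so its missing entry is 106 − 109 = -3.
Row 4: 10 + 24 + 17 + 8 + 26 = 85, so its missing entry is 106 − 85 = 21.
Column 2: 11 + 25 + 21 + 26 + 6 = 89, so its missing entry is 106 − 89 = 17.
Row 1: 31 + 17 − 5 + 5 + 31 = 79, so its missing entry is 106 − 79 = 27.
Row 2: 31 + 11 + 31 + 32 − 3 = 102, so its missing entry is 106 − 102 = 4.

z = 21, c = 17, y = 27, p = 4, d = -3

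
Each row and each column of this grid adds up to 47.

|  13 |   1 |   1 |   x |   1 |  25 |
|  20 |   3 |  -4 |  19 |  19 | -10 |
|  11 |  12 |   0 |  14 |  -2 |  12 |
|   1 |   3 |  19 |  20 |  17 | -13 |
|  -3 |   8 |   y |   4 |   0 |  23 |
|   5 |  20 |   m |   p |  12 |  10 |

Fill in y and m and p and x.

The known cells in row 1 total 41, leaving 47 − 41 = 6 for the blank.
The known cells in column 4 total 63, leaving 47 − 63 = -16 for the blank.
The known cells in row 5 total 32, leaving 47 − 32 = 15 for the blank.
The known cells in row 6 total 31, leaving 47 − 31 = 16 for the blank.

y = 15, m = 16, p = -16, x = 6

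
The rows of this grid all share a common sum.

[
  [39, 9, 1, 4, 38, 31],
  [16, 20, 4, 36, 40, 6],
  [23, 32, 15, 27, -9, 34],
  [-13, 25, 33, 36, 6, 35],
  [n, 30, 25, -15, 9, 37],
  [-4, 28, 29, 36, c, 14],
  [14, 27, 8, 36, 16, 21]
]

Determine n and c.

n = 36, c = 19

The complete rows each total 122.
Row 5 is missing 122 − 86 = 36 (since 30 + 25 − 15 + 9 + 37 = 86).
Row 6 is missing 122 − 103 = 19 (since -4 + 28 + 29 + 36 + 14 = 103).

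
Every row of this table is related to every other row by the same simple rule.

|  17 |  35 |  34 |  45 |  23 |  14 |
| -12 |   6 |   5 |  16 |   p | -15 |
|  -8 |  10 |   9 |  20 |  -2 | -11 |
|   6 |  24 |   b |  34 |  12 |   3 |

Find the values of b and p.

The difference between any two rows is the same in every column — this is an addition table with the headers hidden.
Row 4 minus row 1 is 3 − 14 = -11, so its entry in column 3 is 34 + (-11) = 23.
Row 2 minus row 1 is -15 − 14 = -29, so its entry in column 5 is 23 + (-29) = -6.

b = 23, p = -6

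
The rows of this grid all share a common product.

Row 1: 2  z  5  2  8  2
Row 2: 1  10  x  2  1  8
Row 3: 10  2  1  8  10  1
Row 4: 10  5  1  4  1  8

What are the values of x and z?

x = 10, z = 5

Rows 3 and 4 each multiply to 1600, so every row has product 1600.
Row 2: 1×10×2×1×8 = 160, so the missing entry is 1600 ÷ 160 = 10.
Row 1: 2×5×2×8×2 = 320, so the missing entry is 1600 ÷ 320 = 5.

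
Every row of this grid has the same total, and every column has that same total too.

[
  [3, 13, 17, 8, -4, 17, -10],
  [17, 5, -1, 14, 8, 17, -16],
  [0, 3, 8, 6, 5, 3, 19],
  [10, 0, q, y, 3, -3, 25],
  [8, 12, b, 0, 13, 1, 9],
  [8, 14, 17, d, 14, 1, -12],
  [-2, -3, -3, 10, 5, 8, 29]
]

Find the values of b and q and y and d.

b = 1, q = 5, y = 4, d = 2

Rows 1 and 2 both sum to 44, so that's the common total.
Row 6 has 8 + 14 + 17 + 14 + 1 − 12 = 42; the blank must be 44 − 42 = 2.
Column 4 has 8 + 14 + 6 + 0 + 2 + 10 = 40; the blank must be 44 − 40 = 4.
Row 4 has 10 + 0 + 4 + 3 − 3 + 25 = 39; the blank must be 44 − 39 = 5.
Row 5 has 8 + 12 + 0 + 13 + 1 + 9 = 43; the blank must be 44 − 43 = 1.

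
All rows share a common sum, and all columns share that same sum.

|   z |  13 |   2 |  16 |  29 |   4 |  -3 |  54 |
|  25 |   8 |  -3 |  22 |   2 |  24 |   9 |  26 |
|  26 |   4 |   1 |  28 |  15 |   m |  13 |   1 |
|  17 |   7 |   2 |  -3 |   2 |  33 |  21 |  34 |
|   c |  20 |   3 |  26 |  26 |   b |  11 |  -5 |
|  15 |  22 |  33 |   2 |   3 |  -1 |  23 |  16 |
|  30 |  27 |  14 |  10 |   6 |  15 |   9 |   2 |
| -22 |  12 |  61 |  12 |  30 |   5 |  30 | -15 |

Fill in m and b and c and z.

Rows 2 and 4 both sum to 113, so that's the common total.
Row 3: 26 + 4 + 1 + 28 + 15 + 13 + 1 = 88, so its missing entry is 113 − 88 = 25.
Column 6: 4 + 24 + 25 + 33 − 1 + 15 + 5 = 105, so its missing entry is 113 − 105 = 8.
Row 5: 20 + 3 + 26 + 26 + 8 + 11 − 5 = 89, so its missing entry is 113 − 89 = 24.
Row 1: 13 + 2 + 16 + 29 + 4 − 3 + 54 = 115, so its missing entry is 113 − 115 = -2.

m = 25, b = 8, c = 24, z = -2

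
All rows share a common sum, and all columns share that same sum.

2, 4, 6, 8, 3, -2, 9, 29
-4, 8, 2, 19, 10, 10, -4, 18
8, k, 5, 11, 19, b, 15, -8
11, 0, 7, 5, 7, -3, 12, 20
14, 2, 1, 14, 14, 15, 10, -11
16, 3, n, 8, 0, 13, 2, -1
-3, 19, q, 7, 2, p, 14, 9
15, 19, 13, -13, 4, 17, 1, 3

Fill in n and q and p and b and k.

Rows 1 and 2 both sum to 59, so that's the common total.
Column 2: 4 + 8 + 0 + 2 + 3 + 19 + 19 = 55, so its missing entry is 59 − 55 = 4.
Row 3: 8 + 4 + 5 + 11 + 19 + 15 − 8 = 54, so its missing entry is 59 − 54 = 5.
Column 6: -2 + 10 + 5 − 3 + 15 + 13 + 17 = 55, so its missing entry is 59 − 55 = 4.
Row 7: -3 + 19 + 7 + 2 + 4 + 14 + 9 = 52, so its missing entry is 59 − 52 = 7.
Row 6: 16 + 3 + 8 + 0 + 13 + 2 − 1 = 41, so its missing entry is 59 − 41 = 18.

n = 18, q = 7, p = 4, b = 5, k = 4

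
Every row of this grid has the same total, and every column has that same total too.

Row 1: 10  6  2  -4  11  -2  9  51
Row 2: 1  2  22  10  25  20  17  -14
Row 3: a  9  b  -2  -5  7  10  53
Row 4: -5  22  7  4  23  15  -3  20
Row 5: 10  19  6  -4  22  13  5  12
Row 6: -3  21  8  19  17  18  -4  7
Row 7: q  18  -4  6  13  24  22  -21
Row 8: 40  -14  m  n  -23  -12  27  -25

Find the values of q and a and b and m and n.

Rows 1 and 2 both sum to 83, so that's the common total.
The known cells in row 7 total 58, leaving 83 − 58 = 25 for the blank.
The known cells in column 1 total 78, leaving 83 − 78 = 5 for the blank.
The known cells in column 4 total 29, leaving 83 − 29 = 54 for the blank.
The known cells in row 8 total 47, leaving 83 − 47 = 36 for the blank.
The known cells in row 3 total 77, leaving 83 − 77 = 6 for the blank.

q = 25, a = 5, b = 6, m = 36, n = 54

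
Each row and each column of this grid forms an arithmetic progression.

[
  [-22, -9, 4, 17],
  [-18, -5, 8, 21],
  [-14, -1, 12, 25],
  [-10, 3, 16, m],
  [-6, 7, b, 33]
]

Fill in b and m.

b = 20, m = 29

Along each row the entries change by 13 per step; down each column they change by 4.
Row 5: from -6 at column 1, stepping by 13 to column 3 gives 20.
Row 4: from -10 at column 1, stepping by 13 to column 4 gives 29.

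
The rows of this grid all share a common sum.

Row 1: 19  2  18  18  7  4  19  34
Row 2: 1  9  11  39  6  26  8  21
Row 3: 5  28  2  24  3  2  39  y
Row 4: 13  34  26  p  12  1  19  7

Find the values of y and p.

The complete rows each total 121.
Row 3 is missing 121 − 103 = 18 (since 5 + 28 + 2 + 24 + 3 + 2 + 39 = 103).
Row 4 is missing 121 − 112 = 9 (since 13 + 34 + 26 + 12 + 1 + 19 + 7 = 112).

y = 18, p = 9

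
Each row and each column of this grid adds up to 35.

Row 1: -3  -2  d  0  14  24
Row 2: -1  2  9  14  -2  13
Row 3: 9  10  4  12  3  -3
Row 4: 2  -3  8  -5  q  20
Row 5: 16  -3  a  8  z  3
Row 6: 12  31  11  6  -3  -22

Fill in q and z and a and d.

q = 13, z = 10, a = 1, d = 2

Row 1: -3 − 2 + 0 + 14 + 24 = 33, so its missing entry is 35 − 33 = 2.
Row 4: 2 − 3 + 8 − 5 + 20 = 22, so its missing entry is 35 − 22 = 13.
Column 5: 14 − 2 + 3 + 13 − 3 = 25, so its missing entry is 35 − 25 = 10.
Row 5: 16 − 3 + 8 + 10 + 3 = 34, so its missing entry is 35 − 34 = 1.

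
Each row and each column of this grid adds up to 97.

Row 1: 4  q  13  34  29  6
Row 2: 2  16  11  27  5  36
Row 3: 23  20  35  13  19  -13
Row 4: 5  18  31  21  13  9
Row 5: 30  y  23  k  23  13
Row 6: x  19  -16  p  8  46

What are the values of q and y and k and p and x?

q = 11, y = 13, k = -5, p = 7, x = 33

Row 1: 4 + 13 + 34 + 29 + 6 = 86, so its missing entry is 97 − 86 = 11.
Column 1: 4 + 2 + 23 + 5 + 30 = 64, so its missing entry is 97 − 64 = 33.
Row 6: 33 + 19 − 16 + 8 + 46 = 90, so its missing entry is 97 − 90 = 7.
Column 4: 34 + 27 + 13 + 21 + 7 = 102, so its missing entry is 97 − 102 = -5.
Row 5: 30 + 23 − 5 + 23 + 13 = 84, so its missing entry is 97 − 84 = 13.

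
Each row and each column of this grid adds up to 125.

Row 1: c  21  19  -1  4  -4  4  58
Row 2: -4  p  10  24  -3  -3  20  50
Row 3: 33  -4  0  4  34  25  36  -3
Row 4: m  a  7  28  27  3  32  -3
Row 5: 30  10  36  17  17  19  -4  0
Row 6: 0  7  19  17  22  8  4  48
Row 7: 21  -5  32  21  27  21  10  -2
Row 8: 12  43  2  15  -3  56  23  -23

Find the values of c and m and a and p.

Row 2 has -4 + 10 + 24 − 3 − 3 + 20 + 50 = 94; the blank must be 125 − 94 = 31.
Column 2 has 21 + 31 − 4 + 10 + 7 − 5 + 43 = 103; the blank must be 125 − 103 = 22.
Row 4 has 22 + 7 + 28 + 27 + 3 + 32 − 3 = 116; the blank must be 125 − 116 = 9.
Row 1 has 21 + 19 − 1 + 4 − 4 + 4 + 58 = 101; the blank must be 125 − 101 = 24.

c = 24, m = 9, a = 22, p = 31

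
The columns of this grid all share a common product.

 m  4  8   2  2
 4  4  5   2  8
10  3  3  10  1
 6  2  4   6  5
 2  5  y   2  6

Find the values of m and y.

Columns 2 and 4 each multiply to 480, so every column has product 480.
Column 1: 4×10×6×2 = 480, so the missing entry is 480 ÷ 480 = 1.
Column 3: 8×5×3×4 = 480, so the missing entry is 480 ÷ 480 = 1.

m = 1, y = 1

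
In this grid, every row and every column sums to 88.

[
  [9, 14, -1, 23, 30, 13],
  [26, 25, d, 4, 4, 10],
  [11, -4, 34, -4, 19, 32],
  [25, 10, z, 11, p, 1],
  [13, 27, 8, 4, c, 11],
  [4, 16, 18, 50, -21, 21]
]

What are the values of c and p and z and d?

c = 25, p = 31, z = 10, d = 19

Row 5: 13 + 27 + 8 + 4 + 11 = 63, so its missing entry is 88 − 63 = 25.
Row 2: 26 + 25 + 4 + 4 + 10 = 69, so its missing entry is 88 − 69 = 19.
Column 3: -1 + 19 + 34 + 8 + 18 = 78, so its missing entry is 88 − 78 = 10.
Row 4: 25 + 10 + 10 + 11 + 1 = 57, so its missing entry is 88 − 57 = 31.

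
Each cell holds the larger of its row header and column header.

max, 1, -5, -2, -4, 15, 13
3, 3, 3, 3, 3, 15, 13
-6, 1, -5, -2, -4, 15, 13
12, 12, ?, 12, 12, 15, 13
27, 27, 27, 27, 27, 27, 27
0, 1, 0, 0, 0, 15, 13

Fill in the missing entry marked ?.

12

max(12, -5) = 12.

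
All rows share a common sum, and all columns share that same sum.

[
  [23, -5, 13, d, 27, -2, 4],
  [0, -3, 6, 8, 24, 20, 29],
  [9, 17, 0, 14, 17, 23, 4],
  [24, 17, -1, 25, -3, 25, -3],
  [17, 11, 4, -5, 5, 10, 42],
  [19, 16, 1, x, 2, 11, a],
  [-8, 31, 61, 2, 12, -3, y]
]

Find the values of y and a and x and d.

y = -11, a = 19, x = 16, d = 24

Rows 2 and 3 both sum to 84, so that's the common total.
The known cells in row 7 total 95, leaving 84 − 95 = -11 for the blank.
The known cells in row 1 total 60, leaving 84 − 60 = 24 for the blank.
The known cells in column 4 total 68, leaving 84 − 68 = 16 for the blank.
The known cells in row 6 total 65, leaving 84 − 65 = 19 for the blank.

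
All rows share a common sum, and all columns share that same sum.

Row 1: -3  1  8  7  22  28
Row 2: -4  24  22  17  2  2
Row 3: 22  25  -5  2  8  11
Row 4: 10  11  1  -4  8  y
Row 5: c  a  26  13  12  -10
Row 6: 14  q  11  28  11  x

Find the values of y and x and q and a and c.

y = 37, x = -5, q = 4, a = -2, c = 24

Rows 1 and 2 both sum to 63, so that's the common total.
The known cells in column 1 total 39, leaving 63 − 39 = 24 for the blank.
The known cells in row 5 total 65, leaving 63 − 65 = -2 for the blank.
The known cells in column 2 total 59, leaving 63 − 59 = 4 for the blank.
The known cells in row 6 total 68, leaving 63 − 68 = -5 for the blank.
The known cells in row 4 total 26, leaving 63 − 26 = 37 for the blank.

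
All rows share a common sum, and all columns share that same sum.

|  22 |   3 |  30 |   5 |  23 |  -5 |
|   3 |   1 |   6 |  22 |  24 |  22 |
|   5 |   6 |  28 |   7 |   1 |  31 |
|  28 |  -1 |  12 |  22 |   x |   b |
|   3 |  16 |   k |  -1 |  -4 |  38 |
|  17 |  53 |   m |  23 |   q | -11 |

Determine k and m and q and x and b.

Rows 1 and 2 both sum to 78, so that's the common total.
Row 5 has 3 + 16 − 1 − 4 + 38 = 52; the blank must be 78 − 52 = 26.
Column 6 has -5 + 22 + 31 + 38 − 11 = 75; the blank must be 78 − 75 = 3.
Row 4 has 28 − 1 + 12 + 22 + 3 = 64; the blank must be 78 − 64 = 14.
Column 5 has 23 + 24 + 1 + 14 − 4 = 58; the blank must be 78 − 58 = 20.
Row 6 has 17 + 53 + 23 + 20 − 11 = 102; the blank must be 78 − 102 = -24.

k = 26, m = -24, q = 20, x = 14, b = 3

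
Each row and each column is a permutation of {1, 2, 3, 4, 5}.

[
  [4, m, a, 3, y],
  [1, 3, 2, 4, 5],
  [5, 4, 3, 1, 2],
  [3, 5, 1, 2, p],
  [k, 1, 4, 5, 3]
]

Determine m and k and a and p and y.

For row 1, column 2: column 2 already has {1, 3, 4, 5}; that leaves 2.
Cell (5,1): row 5 already has {1, 3, 4, 5} → 2.
For row 4, column 5: row 4 already has {1, 2, 3, 5}; that leaves 4.
For row 1, column 5: column 5 already has {2, 3, 4, 5}; that leaves 1.
For row 1, column 3: row 1 already has {1, 2, 3, 4}; that leaves 5.

m = 2, k = 2, a = 5, p = 4, y = 1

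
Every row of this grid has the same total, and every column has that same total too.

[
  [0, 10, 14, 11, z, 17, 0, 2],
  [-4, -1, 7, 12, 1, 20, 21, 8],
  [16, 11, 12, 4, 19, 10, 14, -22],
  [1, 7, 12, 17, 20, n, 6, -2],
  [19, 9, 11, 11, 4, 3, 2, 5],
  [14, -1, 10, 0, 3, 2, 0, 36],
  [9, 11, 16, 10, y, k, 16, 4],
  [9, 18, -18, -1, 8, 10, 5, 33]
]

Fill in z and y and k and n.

Rows 2 and 3 both sum to 64, so that's the common total.
Row 4: 1 + 7 + 12 + 17 + 20 + 6 − 2 = 61, so its missing entry is 64 − 61 = 3.
Row 1: 0 + 10 + 14 + 11 + 17 + 0 + 2 = 54, so its missing entry is 64 − 54 = 10.
Column 5: 10 + 1 + 19 + 20 + 4 + 3 + 8 = 65, so its missing entry is 64 − 65 = -1.
Row 7: 9 + 11 + 16 + 10 − 1 + 16 + 4 = 65, so its missing entry is 64 − 65 = -1.

z = 10, y = -1, k = -1, n = 3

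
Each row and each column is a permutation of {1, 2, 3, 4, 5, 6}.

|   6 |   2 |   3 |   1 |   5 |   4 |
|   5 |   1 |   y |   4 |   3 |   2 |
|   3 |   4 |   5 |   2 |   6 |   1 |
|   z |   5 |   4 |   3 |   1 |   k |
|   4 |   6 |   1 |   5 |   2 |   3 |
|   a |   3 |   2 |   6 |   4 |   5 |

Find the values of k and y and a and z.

For row 2, column 3: row 2 already has {1, 2, 3, 4, 5}; that leaves 6.
Cell (6,1): row 6 already has {2, 3, 4, 5, 6} → 1.
For row 4, column 6: column 6 already has {1, 2, 3, 4, 5}; that leaves 6.
At (row 4, col 1): row 4 already has {1, 3, 4, 5, 6}, so the value is 2.

k = 6, y = 6, a = 1, z = 2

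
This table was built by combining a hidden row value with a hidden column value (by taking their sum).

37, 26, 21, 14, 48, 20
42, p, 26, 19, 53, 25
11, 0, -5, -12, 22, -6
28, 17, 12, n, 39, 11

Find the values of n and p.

The difference between any two rows is the same in every column — this is an addition table with the headers hidden.
Row 4 minus row 1 is 11 − 20 = -9, so its entry in column 4 is 14 + (-9) = 5.
Row 2 minus row 1 is 25 − 20 = 5, so its entry in column 2 is 26 + 5 = 31.

n = 5, p = 31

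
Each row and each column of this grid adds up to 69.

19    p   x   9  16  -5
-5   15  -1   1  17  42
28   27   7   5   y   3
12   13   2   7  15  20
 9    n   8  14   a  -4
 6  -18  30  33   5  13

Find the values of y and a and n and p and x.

Row 3 has 28 + 27 + 7 + 5 + 3 = 70; the blank must be 69 − 70 = -1.
Column 5 has 16 + 17 − 1 + 15 + 5 = 52; the blank must be 69 − 52 = 17.
Column 3 has -1 + 7 + 2 + 8 + 30 = 46; the blank must be 69 − 46 = 23.
Row 1 has 19 + 23 + 9 + 16 − 5 = 62; the blank must be 69 − 62 = 7.
Row 5 has 9 + 8 + 14 + 17 − 4 = 44; the blank must be 69 − 44 = 25.

y = -1, a = 17, n = 25, p = 7, x = 23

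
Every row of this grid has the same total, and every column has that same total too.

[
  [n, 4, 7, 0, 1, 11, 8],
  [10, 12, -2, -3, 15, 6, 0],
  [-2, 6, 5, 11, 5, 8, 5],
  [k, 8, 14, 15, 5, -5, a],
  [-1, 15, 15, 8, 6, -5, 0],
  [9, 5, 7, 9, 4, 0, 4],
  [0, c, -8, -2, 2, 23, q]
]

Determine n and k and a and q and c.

Rows 2 and 3 both sum to 38, so that's the common total.
Row 1 has 4 + 7 + 0 + 1 + 11 + 8 = 31; the blank must be 38 − 31 = 7.
Column 2 has 4 + 12 + 6 + 8 + 15 + 5 = 50; the blank must be 38 − 50 = -12.
Column 1 has 7 + 10 − 2 − 1 + 9 + 0 = 23; the blank must be 38 − 23 = 15.
Row 4 has 15 + 8 + 14 + 15 + 5 − 5 = 52; the blank must be 38 − 52 = -14.
Row 7 has 0 − 12 − 8 − 2 + 2 + 23 = 3; the blank must be 38 − 3 = 35.

n = 7, k = 15, a = -14, q = 35, c = -12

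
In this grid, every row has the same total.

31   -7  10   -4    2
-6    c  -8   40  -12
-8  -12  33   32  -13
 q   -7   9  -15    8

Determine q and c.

q = 37, c = 18

The complete rows each total 32.
Row 4 is missing 32 − (-5) = 37 (since -7 + 9 − 15 + 8 = -5).
Row 2 is missing 32 − 14 = 18 (since -6 − 8 + 40 − 12 = 14).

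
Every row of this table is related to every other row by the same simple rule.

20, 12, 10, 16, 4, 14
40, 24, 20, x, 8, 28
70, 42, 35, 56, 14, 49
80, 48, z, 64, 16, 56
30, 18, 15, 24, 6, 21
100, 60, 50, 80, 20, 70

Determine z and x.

Each row is a constant multiple of every other row — this is a multiplication table with the headers hidden.
Row 4 is 80/20 = 4/1 times row 1, so its entry in column 3 is 10 × 4/1 = 40.
Row 2 is 40/20 = 2/1 times row 1, so its entry in column 4 is 16 × 2/1 = 32.

z = 40, x = 32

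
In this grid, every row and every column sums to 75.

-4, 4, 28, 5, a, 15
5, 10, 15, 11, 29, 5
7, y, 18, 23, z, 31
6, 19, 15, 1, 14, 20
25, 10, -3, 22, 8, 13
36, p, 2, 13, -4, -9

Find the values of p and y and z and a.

p = 37, y = -5, z = 1, a = 27

Row 6 has 36 + 2 + 13 − 4 − 9 = 38; the blank must be 75 − 38 = 37.
Column 2 has 4 + 10 + 19 + 10 + 37 = 80; the blank must be 75 − 80 = -5.
Row 3 has 7 − 5 + 18 + 23 + 31 = 74; the blank must be 75 − 74 = 1.
Row 1 has -4 + 4 + 28 + 5 + 15 = 48; the blank must be 75 − 48 = 27.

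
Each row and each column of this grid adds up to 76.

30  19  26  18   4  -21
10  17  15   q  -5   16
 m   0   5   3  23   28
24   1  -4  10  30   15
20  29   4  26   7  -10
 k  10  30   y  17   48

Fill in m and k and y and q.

m = 17, k = -25, y = -4, q = 23

Row 2: 10 + 17 + 15 − 5 + 16 = 53, so its missing entry is 76 − 53 = 23.
Column 4: 18 + 23 + 3 + 10 + 26 = 80, so its missing entry is 76 − 80 = -4.
Row 6: 10 + 30 − 4 + 17 + 48 = 101, so its missing entry is 76 − 101 = -25.
Row 3: 0 + 5 + 3 + 23 + 28 = 59, so its missing entry is 76 − 59 = 17.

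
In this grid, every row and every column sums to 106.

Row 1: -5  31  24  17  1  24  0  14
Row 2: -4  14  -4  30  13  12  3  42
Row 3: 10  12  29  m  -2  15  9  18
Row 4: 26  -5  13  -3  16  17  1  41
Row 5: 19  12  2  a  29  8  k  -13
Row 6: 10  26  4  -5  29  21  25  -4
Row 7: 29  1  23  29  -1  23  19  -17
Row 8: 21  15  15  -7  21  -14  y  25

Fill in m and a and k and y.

m = 15, a = 30, k = 19, y = 30

Row 3 has 10 + 12 + 29 − 2 + 15 + 9 + 18 = 91; the blank must be 106 − 91 = 15.
Row 8 has 21 + 15 + 15 − 7 + 21 − 14 + 25 = 76; the blank must be 106 − 76 = 30.
Column 7 has 0 + 3 + 9 + 1 + 25 + 19 + 30 = 87; the blank must be 106 − 87 = 19.
Row 5 has 19 + 12 + 2 + 29 + 8 + 19 − 13 = 76; the blank must be 106 − 76 = 30.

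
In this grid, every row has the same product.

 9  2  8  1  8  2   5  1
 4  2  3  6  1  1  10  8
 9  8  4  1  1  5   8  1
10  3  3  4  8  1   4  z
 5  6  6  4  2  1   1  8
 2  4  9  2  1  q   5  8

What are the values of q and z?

q = 2, z = 1

Rows 1 and 5 each multiply to 11520, so every row has product 11520.
Row 6: 2×4×9×2×1×5×8 = 5760, so the missing entry is 11520 ÷ 5760 = 2.
Row 4: 10×3×3×4×8×1×4 = 11520, so the missing entry is 11520 ÷ 11520 = 1.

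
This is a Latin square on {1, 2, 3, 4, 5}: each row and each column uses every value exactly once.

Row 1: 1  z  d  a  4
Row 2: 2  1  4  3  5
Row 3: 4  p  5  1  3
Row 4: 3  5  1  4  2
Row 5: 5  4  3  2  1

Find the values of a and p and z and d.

At (row 1, col 3): column 3 already has {1, 3, 4, 5}, so the value is 2.
Cell (1,4): column 4 already has {1, 2, 3, 4} → 5.
Cell (1,2): row 1 already has {1, 2, 4, 5} → 3.
At (row 3, col 2): row 3 already has {1, 3, 4, 5}, so the value is 2.

a = 5, p = 2, z = 3, d = 2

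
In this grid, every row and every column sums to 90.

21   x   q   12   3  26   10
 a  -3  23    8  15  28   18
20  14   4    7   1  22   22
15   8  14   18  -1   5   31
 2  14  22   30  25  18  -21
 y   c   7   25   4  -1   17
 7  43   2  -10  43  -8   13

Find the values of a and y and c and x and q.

a = 1, y = 24, c = 14, x = 0, q = 18

The known cells in column 3 total 72, leaving 90 − 72 = 18 for the blank.
The known cells in row 1 total 90, leaving 90 − 90 = 0 for the blank.
The known cells in column 2 total 76, leaving 90 − 76 = 14 for the blank.
The known cells in row 6 total 66, leaving 90 − 66 = 24 for the blank.
The known cells in row 2 total 89, leaving 90 − 89 = 1 for the blank.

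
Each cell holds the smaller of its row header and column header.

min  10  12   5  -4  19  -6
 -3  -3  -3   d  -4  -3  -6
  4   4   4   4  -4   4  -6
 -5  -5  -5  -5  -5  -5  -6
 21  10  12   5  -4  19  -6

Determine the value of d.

min(-3, 5) = -3.

-3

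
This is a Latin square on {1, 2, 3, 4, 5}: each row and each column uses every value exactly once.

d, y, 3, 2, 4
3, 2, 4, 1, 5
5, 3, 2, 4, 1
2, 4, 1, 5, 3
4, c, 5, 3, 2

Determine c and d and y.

Cell (5,2): row 5 already has {2, 3, 4, 5} → 1.
At (row 1, col 2): column 2 already has {1, 2, 3, 4}, so the value is 5.
Cell (1,1): row 1 already has {2, 3, 4, 5} → 1.

c = 1, d = 1, y = 5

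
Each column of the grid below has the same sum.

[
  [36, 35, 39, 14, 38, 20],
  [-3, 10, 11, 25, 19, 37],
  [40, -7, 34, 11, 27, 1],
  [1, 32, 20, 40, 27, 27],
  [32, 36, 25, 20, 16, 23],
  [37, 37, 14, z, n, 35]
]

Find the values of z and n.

Column 1 sums to 143 and so does column 6; that's the common total.
In column 4 the known cells total 110, leaving 143 − 110 = 33.
In column 5 the known cells total 127, leaving 143 − 127 = 16.

z = 33, n = 16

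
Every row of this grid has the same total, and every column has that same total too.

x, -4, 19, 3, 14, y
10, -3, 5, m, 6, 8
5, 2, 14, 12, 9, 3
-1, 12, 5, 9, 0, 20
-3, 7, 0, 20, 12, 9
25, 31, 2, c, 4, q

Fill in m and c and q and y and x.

Rows 3 and 4 both sum to 45, so that's the common total.
Column 1: 10 + 5 − 1 − 3 + 25 = 36, so its missing entry is 45 − 36 = 9.
Row 1: 9 − 4 + 19 + 3 + 14 = 41, so its missing entry is 45 − 41 = 4.
Column 6: 4 + 8 + 3 + 20 + 9 = 44, so its missing entry is 45 − 44 = 1.
Row 6: 25 + 31 + 2 + 4 + 1 = 63, so its missing entry is 45 − 63 = -18.
Row 2: 10 − 3 + 5 + 6 + 8 = 26, so its missing entry is 45 − 26 = 19.

m = 19, c = -18, q = 1, y = 4, x = 9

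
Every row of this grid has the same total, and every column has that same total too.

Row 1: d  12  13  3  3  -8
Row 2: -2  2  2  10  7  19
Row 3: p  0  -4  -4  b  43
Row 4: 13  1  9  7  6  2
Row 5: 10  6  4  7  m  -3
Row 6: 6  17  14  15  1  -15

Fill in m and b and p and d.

m = 14, b = 7, p = -4, d = 15

Rows 2 and 4 both sum to 38, so that's the common total.
Row 5 has 10 + 6 + 4 + 7 − 3 = 24; the blank must be 38 − 24 = 14.
Column 5 has 3 + 7 + 6 + 14 + 1 = 31; the blank must be 38 − 31 = 7.
Row 3 has 0 − 4 − 4 + 7 + 43 = 42; the blank must be 38 − 42 = -4.
Row 1 has 12 + 13 + 3 + 3 − 8 = 23; the blank must be 38 − 23 = 15.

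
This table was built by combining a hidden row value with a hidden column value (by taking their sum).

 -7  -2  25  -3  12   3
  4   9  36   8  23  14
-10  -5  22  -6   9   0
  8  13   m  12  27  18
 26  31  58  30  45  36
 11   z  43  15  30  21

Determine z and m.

z = 16, m = 40

The difference between any two rows is the same in every column — this is an addition table with the headers hidden.
Row 6 minus row 1 is 21 − 3 = 18, so its entry in column 2 is -2 + 18 = 16.
Row 4 minus row 1 is 18 − 3 = 15, so its entry in column 3 is 25 + 15 = 40.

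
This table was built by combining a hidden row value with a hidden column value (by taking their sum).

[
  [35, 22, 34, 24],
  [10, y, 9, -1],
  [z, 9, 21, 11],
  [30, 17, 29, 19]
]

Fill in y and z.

y = -3, z = 22

The difference between any two rows is the same in every column — this is an addition table with the headers hidden.
Row 2 minus row 1 is -1 − 24 = -25, so its entry in column 2 is 22 + (-25) = -3.
Row 3 minus row 1 is 11 − 24 = -13, so its entry in column 1 is 35 + (-13) = 22.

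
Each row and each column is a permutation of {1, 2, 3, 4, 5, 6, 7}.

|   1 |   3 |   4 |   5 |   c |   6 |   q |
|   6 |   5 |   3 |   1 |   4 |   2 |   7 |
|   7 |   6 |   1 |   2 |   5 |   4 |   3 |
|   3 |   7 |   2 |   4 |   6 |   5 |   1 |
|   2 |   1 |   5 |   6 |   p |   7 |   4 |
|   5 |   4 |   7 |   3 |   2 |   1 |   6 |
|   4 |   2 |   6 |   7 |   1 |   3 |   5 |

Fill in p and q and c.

p = 3, q = 2, c = 7

At (row 5, col 5): row 5 already has {1, 2, 4, 5, 6, 7}, so the value is 3.
Cell (1,5): column 5 already has {1, 2, 3, 4, 5, 6} → 7.
For row 1, column 7: row 1 already has {1, 3, 4, 5, 6, 7}; that leaves 2.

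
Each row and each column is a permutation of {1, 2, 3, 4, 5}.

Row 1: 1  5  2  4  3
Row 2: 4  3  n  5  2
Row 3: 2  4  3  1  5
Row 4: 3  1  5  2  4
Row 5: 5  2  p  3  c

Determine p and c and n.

At (row 5, col 5): column 5 already has {2, 3, 4, 5}, so the value is 1.
At (row 2, col 3): row 2 already has {2, 3, 4, 5}, so the value is 1.
For row 5, column 3: row 5 already has {1, 2, 3, 5}; that leaves 4.

p = 4, c = 1, n = 1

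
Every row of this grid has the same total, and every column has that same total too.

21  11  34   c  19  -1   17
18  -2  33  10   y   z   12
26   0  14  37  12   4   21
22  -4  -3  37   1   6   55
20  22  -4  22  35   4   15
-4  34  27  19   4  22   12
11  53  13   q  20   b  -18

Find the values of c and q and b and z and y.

Rows 3 and 4 both sum to 114, so that's the common total.
Row 1 has 21 + 11 + 34 + 19 − 1 + 17 = 101; the blank must be 114 − 101 = 13.
Column 5 has 19 + 12 + 1 + 35 + 4 + 20 = 91; the blank must be 114 − 91 = 23.
Row 2 has 18 − 2 + 33 + 10 + 23 + 12 = 94; the blank must be 114 − 94 = 20.
Column 6 has -1 + 20 + 4 + 6 + 4 + 22 = 55; the blank must be 114 − 55 = 59.
Row 7 has 11 + 53 + 13 + 20 + 59 − 18 = 138; the blank must be 114 − 138 = -24.

c = 13, q = -24, b = 59, z = 20, y = 23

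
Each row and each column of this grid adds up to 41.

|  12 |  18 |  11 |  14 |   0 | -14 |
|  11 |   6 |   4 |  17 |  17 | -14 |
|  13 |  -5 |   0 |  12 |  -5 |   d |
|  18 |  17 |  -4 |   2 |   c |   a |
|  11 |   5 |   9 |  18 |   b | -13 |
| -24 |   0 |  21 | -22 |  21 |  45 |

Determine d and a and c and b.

d = 26, a = 11, c = -3, b = 11

The known cells in row 5 total 30, leaving 41 − 30 = 11 for the blank.
The known cells in row 3 total 15, leaving 41 − 15 = 26 for the blank.
The known cells in column 5 total 44, leaving 41 − 44 = -3 for the blank.
The known cells in row 4 total 30, leaving 41 − 30 = 11 for the blank.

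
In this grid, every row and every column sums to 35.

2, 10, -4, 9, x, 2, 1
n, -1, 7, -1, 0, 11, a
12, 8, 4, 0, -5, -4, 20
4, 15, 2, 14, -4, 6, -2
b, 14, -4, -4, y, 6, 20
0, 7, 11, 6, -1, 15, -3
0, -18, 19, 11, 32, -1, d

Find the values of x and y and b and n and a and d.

Row 1: 2 + 10 − 4 + 9 + 2 + 1 = 20, so its missing entry is 35 − 20 = 15.
Column 5: 15 + 0 − 5 − 4 − 1 + 32 = 37, so its missing entry is 35 − 37 = -2.
Row 5: 14 − 4 − 4 − 2 + 6 + 20 = 30, so its missing entry is 35 − 30 = 5.
Row 7: 0 − 18 + 19 + 11 + 32 − 1 = 43, so its missing entry is 35 − 43 = -8.
Column 1: 2 + 12 + 4 + 5 + 0 + 0 = 23, so its missing entry is 35 − 23 = 12.
Row 2: 12 − 1 + 7 − 1 + 0 + 11 = 28, so its missing entry is 35 − 28 = 7.

x = 15, y = -2, b = 5, n = 12, a = 7, d = -8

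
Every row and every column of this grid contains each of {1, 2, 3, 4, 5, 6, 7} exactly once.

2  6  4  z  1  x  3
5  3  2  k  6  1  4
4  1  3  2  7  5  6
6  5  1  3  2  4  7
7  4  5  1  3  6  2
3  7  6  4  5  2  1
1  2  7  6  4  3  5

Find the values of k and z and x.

For row 2, column 4: row 2 already has {1, 2, 3, 4, 5, 6}; that leaves 7.
For row 1, column 4: column 4 already has {1, 2, 3, 4, 6, 7}; that leaves 5.
At (row 1, col 6): row 1 already has {1, 2, 3, 4, 5, 6}, so the value is 7.

k = 7, z = 5, x = 7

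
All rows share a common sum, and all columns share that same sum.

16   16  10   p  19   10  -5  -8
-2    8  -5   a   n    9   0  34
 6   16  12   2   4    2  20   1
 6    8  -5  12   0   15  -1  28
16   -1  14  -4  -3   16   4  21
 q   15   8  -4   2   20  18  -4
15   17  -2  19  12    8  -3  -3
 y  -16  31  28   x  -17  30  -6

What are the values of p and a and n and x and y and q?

Rows 3 and 4 both sum to 63, so that's the common total.
Row 1 has 16 + 16 + 10 + 19 + 10 − 5 − 8 = 58; the blank must be 63 − 58 = 5.
Row 6 has 15 + 8 − 4 + 2 + 20 + 18 − 4 = 55; the blank must be 63 − 55 = 8.
Column 1 has 16 − 2 + 6 + 6 + 16 + 8 + 15 = 65; the blank must be 63 − 65 = -2.
Row 8 has -2 − 16 + 31 + 28 − 17 + 30 − 6 = 48; the blank must be 63 − 48 = 15.
Column 5 has 19 + 4 + 0 − 3 + 2 + 12 + 15 = 49; the blank must be 63 − 49 = 14.
Row 2 has -2 + 8 − 5 + 14 + 9 + 0 + 34 = 58; the blank must be 63 − 58 = 5.

p = 5, a = 5, n = 14, x = 15, y = -2, q = 8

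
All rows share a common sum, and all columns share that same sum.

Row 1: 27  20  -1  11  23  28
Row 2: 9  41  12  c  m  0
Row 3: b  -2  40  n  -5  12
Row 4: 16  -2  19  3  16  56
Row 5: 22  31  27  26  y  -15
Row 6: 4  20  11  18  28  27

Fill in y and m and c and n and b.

y = 17, m = 29, c = 17, n = 33, b = 30

Rows 1 and 4 both sum to 108, so that's the common total.
Row 5 has 22 + 31 + 27 + 26 − 15 = 91; the blank must be 108 − 91 = 17.
Column 1 has 27 + 9 + 16 + 22 + 4 = 78; the blank must be 108 − 78 = 30.
Column 5 has 23 − 5 + 16 + 17 + 28 = 79; the blank must be 108 − 79 = 29.
Row 3 has 30 − 2 + 40 − 5 + 12 = 75; the blank must be 108 − 75 = 33.
Row 2 has 9 + 41 + 12 + 29 + 0 = 91; the blank must be 108 − 91 = 17.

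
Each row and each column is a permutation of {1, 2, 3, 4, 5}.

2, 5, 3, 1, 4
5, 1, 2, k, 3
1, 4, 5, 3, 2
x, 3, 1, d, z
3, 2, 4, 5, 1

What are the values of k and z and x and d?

Cell (2,4): row 2 already has {1, 2, 3, 5} → 4.
For row 4, column 4: column 4 already has {1, 3, 4, 5}; that leaves 2.
At (row 4, col 5): column 5 already has {1, 2, 3, 4}, so the value is 5.
Cell (4,1): row 4 already has {1, 2, 3, 5} → 4.

k = 4, z = 5, x = 4, d = 2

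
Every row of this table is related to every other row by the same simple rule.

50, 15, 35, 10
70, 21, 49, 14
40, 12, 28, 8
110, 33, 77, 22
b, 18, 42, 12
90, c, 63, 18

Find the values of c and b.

Each row is a constant multiple of every other row — this is a multiplication table with the headers hidden.
Row 6 is 18/10 = 9/5 times row 1, so its entry in column 2 is 15 × 9/5 = 27.
Row 5 is 12/10 = 6/5 times row 1, so its entry in column 1 is 50 × 6/5 = 60.

c = 27, b = 60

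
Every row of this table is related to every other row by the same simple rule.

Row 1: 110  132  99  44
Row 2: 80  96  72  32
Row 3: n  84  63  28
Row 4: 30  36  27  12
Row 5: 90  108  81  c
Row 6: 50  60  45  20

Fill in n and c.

Each row is a constant multiple of every other row — this is a multiplication table with the headers hidden.
Row 3 is 63/99 = 7/11 times row 1, so its entry in column 1 is 110 × 7/11 = 70.
Row 5 is 81/99 = 9/11 times row 1, so its entry in column 4 is 44 × 9/11 = 36.

n = 70, c = 36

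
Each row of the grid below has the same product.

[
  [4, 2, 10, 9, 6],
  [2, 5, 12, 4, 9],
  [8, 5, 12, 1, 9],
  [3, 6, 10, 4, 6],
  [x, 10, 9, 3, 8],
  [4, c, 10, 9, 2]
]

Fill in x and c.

Rows 1 and 3 each multiply to 4320, so every row has product 4320.
Row 5: 10×9×3×8 = 2160, so the missing entry is 4320 ÷ 2160 = 2.
Row 6: 4×10×9×2 = 720, so the missing entry is 4320 ÷ 720 = 6.

x = 2, c = 6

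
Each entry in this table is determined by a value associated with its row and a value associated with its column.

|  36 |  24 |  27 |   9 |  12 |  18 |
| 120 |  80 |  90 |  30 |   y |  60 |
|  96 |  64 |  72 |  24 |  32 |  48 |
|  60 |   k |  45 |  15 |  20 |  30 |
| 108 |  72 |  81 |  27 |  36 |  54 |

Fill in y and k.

y = 40, k = 40

Each row is a constant multiple of every other row — this is a multiplication table with the headers hidden.
Row 2 is 90/27 = 10/3 times row 1, so its entry in column 5 is 12 × 10/3 = 40.
Row 4 is 45/27 = 5/3 times row 1, so its entry in column 2 is 24 × 5/3 = 40.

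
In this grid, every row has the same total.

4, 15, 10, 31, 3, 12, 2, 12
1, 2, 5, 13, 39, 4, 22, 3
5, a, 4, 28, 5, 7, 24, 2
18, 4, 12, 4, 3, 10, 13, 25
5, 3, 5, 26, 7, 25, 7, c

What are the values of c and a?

c = 11, a = 14

Rows 1 and 4 both add up to 89, so every row sums to 89.
Row 5: 5 + 3 + 5 + 26 + 7 + 25 + 7 = 78, so the missing entry is 89 − 78 = 11.
Row 3: 5 + 4 + 28 + 5 + 7 + 24 + 2 = 75, so the missing entry is 89 − 75 = 14.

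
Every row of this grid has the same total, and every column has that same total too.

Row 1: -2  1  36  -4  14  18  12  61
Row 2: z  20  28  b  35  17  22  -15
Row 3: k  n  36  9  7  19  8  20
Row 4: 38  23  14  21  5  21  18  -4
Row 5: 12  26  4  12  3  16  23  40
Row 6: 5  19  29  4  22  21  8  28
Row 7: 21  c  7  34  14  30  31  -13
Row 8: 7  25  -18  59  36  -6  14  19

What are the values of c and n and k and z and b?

Rows 1 and 4 both sum to 136, so that's the common total.
Row 7: 21 + 7 + 34 + 14 + 30 + 31 − 13 = 124, so its missing entry is 136 − 124 = 12.
Column 2: 1 + 20 + 23 + 26 + 19 + 12 + 25 = 126, so its missing entry is 136 − 126 = 10.
Row 3: 10 + 36 + 9 + 7 + 19 + 8 + 20 = 109, so its missing entry is 136 − 109 = 27.
Column 1: -2 + 27 + 38 + 12 + 5 + 21 + 7 = 108, so its missing entry is 136 − 108 = 28.
Row 2: 28 + 20 + 28 + 35 + 17 + 22 − 15 = 135, so its missing entry is 136 − 135 = 1.

c = 12, n = 10, k = 27, z = 28, b = 1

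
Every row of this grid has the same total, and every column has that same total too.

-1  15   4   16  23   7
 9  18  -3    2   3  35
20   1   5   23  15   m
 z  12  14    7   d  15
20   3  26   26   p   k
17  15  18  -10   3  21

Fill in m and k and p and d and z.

Rows 1 and 2 both sum to 64, so that's the common total.
Column 1 has -1 + 9 + 20 + 20 + 17 = 65; the blank must be 64 − 65 = -1.
Row 4 has -1 + 12 + 14 + 7 + 15 = 47; the blank must be 64 − 47 = 17.
Column 5 has 23 + 3 + 15 + 17 + 3 = 61; the blank must be 64 − 61 = 3.
Row 5 has 20 + 3 + 26 + 26 + 3 = 78; the blank must be 64 − 78 = -14.
Row 3 has 20 + 1 + 5 + 23 + 15 = 64; the blank must be 64 − 64 = 0.

m = 0, k = -14, p = 3, d = 17, z = -1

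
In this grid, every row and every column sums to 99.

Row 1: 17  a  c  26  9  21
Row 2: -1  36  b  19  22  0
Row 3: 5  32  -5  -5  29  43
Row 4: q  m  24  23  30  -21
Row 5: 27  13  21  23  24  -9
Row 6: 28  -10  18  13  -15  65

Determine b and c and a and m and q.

The known cells in row 2 total 76, leaving 99 − 76 = 23 for the blank.
The known cells in column 1 total 76, leaving 99 − 76 = 23 for the blank.
The known cells in row 4 total 79, leaving 99 − 79 = 20 for the blank.
The known cells in column 2 total 91, leaving 99 − 91 = 8 for the blank.
The known cells in row 1 total 81, leaving 99 − 81 = 18 for the blank.

b = 23, c = 18, a = 8, m = 20, q = 23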